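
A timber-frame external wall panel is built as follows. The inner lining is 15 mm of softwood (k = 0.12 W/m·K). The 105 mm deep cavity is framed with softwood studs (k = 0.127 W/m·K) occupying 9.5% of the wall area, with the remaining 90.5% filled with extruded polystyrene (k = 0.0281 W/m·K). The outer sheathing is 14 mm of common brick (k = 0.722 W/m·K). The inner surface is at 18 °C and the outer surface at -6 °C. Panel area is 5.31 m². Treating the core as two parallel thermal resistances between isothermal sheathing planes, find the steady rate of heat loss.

Q ≈ 43.3 W

Sheathing layers in series; stud and cavity paths in parallel between them.
R_inner = 0.015/(0.12×5.31) = 0.02354 K/W
R_stud  = 0.105/(0.127×0.095×5.31) = 1.639 K/W
R_cav   = 0.105/(0.0281×0.905×5.31) = 0.7776 K/W
1/R_core = 1/R_stud + 1/R_cav → R_core = 0.5274 K/W
R_outer = 0.014/(0.722×5.31) = 0.003652 K/W
R_total = 0.5546 K/W
Q = ΔT/R_total = 24/0.5546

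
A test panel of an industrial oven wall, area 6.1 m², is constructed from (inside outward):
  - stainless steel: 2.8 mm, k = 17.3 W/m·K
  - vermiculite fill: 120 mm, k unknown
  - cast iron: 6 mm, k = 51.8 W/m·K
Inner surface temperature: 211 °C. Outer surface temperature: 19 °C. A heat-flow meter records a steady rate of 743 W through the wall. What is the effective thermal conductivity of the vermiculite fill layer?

k ≈ 0.0761 W/(m·K)

Series thermal resistances:
R_stainless steel = L/(kA) = 0.0028/(17.3×6.1) = 2.653×10^-5 K/W
R_cast iron = L/(kA) = 0.006/(51.8×6.1) = 1.899×10^-5 K/W
Sum of known resistances R_other = 4.552×10^-5 K/W
Total R = ΔT/Q = 192/743 = 0.2584 K/W
R_vermiculite fill = R_total − R_other = 0.2584 K/W
k = L/(R·A) = 0.12/(0.2584×6.1)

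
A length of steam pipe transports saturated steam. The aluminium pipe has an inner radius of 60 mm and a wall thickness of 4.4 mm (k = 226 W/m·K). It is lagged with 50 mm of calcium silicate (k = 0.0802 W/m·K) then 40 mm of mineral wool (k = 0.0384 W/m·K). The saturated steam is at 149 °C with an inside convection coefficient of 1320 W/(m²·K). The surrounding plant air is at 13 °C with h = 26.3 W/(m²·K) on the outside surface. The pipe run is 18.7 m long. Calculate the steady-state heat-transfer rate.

Q ≈ 1050 W

Per-layer cylindrical resistances, series-summed:
R_inner film = 1/(h_i·2πr₁L) = 1/(1320×2π×0.06×18.7) = 1.075×10^-4 K/W
R_aluminium pipe wall = ln(64.4/60)/(2π×226×18.7) = 2.665×10^-6 K/W
R_calcium silicate = ln(114.4/64.4)/(2π×0.0802×18.7) = 0.06098 K/W
R_mineral wool = ln(154.4/114.4)/(2π×0.0384×18.7) = 0.06646 K/W
R_outer film = 1/(h_o·2πr_oL) = 1/(26.3×2π×0.1544×18.7) = 0.002096 K/W
R_total = 0.1296 K/W
Q = ΔT/R_total = 136/0.1296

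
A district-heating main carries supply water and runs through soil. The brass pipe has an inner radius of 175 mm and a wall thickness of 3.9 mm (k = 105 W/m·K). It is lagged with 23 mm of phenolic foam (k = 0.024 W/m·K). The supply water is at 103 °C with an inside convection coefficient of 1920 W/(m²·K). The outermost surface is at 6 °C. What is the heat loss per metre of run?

Cylindrical conduction, so R = ln(r₂/r₁)/(2πkL) per layer, in series:
R_inner film = 1/(h_i·2πr₁L) = 1/(1920×2π×0.175×1) = 4.737×10^-4 K/W
R_brass pipe wall = ln(178.9/175)/(2π×105×1) = 3.341×10^-5 K/W
R_phenolic foam = ln(201.9/178.9)/(2π×0.024×1) = 0.802 K/W
R_total = 0.8026 K/W
Q = ΔT/R_total = 97/0.8026

q′ ≈ 121 W/m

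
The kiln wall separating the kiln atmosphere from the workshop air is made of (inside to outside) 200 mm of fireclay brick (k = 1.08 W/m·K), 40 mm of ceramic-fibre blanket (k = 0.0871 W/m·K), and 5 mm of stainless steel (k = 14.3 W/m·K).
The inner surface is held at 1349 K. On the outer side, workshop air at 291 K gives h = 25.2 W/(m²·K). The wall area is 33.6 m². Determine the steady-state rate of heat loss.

Series thermal resistances:
R_fireclay brick = L/(kA) = 0.2/(1.08×33.6) = 0.005511 K/W
R_ceramic-fibre blanket = L/(kA) = 0.04/(0.0871×33.6) = 0.01367 K/W
R_stainless steel = L/(kA) = 0.005/(14.3×33.6) = 1.041×10^-5 K/W
R_outer film = 1/(h_o·A) = 1/(25.2×33.6) = 0.001181 K/W
R_total = 0.02037 K/W
Q = ΔT / R_total = 1058 / 0.02037

Q ≈ 51900 W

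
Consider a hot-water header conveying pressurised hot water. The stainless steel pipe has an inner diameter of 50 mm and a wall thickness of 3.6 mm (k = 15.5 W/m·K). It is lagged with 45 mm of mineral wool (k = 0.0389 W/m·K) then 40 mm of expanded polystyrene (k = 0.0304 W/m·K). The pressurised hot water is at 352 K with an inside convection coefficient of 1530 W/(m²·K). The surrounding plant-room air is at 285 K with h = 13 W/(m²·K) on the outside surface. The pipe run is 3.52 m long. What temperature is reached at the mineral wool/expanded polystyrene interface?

T ≈ 311 K

Treating each annulus and film as a series resistance:
R_inner film = 1/(h_i·2πr₁L) = 1/(1530×2π×0.025×3.52) = 0.001182 K/W
R_stainless steel pipe wall = ln(28.6/25)/(2π×15.5×3.52) = 3.924×10^-4 K/W
R_mineral wool = ln(73.6/28.6)/(2π×0.0389×3.52) = 1.099 K/W
R_expanded polystyrene = ln(113.6/73.6)/(2π×0.0304×3.52) = 0.6456 K/W
R_outer film = 1/(h_o·2πr_oL) = 1/(13×2π×0.1136×3.52) = 0.03062 K/W
R_total = 1.776 K/W
Q = ΔT/R_total = 67/1.776
Q = 37.7 W
T_interface = T_inner − Q·ΣR(inner→interface) = 352 − 37.7×1.1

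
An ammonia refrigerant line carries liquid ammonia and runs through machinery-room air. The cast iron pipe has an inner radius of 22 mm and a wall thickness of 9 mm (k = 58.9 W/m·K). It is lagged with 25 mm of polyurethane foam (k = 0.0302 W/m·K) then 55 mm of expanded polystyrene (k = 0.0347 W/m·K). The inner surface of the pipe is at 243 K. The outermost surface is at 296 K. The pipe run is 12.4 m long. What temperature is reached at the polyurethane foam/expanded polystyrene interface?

T ≈ 269 K

Cylindrical conduction, so R = ln(r₂/r₁)/(2πkL) per layer, in series:
R_cast iron pipe wall = ln(31/22)/(2π×58.9×12.4) = 7.473×10^-5 K/W
R_polyurethane foam = ln(56/31)/(2π×0.0302×12.4) = 0.2513 K/W
R_expanded polystyrene = ln(111/56)/(2π×0.0347×12.4) = 0.2531 K/W
R_total = 0.5045 K/W
Q = ΔT/R_total = 53/0.5045
Q = 105 W
T_interface = T_inner + Q·ΣR(inner→interface) = 243 + 105×0.2514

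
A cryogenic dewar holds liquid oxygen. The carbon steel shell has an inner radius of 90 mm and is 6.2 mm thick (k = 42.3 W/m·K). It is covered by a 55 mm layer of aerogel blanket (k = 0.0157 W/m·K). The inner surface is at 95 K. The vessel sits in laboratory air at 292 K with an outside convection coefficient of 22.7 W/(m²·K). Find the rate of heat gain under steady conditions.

Q ≈ 10.2 W

Radial (spherical) resistances in series:
R_carbon steel shell = (1/0.09 − 1/0.0962)/(4π×42.3) = 0.001347 K/W
R_aerogel blanket = (1/0.0962 − 1/0.1512)/(4π×0.0157) = 19.17 K/W
R_outer film = 1/(h·4πr_o²) = 1/(22.7×4π×0.1512²) = 0.1533 K/W
R_total = 19.32 K/W
Q = ΔT/R_total = 197/19.32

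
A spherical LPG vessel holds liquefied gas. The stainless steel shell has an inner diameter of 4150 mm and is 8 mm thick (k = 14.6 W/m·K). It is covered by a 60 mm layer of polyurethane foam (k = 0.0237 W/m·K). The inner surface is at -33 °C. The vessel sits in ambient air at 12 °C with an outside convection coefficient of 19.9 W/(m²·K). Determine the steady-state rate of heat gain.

Q ≈ 978 W

For a spherical shell R = (1/r₁ − 1/r₂)/(4πk); film R = 1/(h·4πr²). In series:
R_stainless steel shell = (1/2.075 − 1/2.083)/(4π×14.6) = 1.009×10^-5 K/W
R_polyurethane foam = (1/2.083 − 1/2.143)/(4π×0.0237) = 0.04513 K/W
R_outer film = 1/(h·4πr_o²) = 1/(19.9×4π×2.143²) = 8.707×10^-4 K/W
R_total = 0.04601 K/W
Q = ΔT/R_total = 45/0.04601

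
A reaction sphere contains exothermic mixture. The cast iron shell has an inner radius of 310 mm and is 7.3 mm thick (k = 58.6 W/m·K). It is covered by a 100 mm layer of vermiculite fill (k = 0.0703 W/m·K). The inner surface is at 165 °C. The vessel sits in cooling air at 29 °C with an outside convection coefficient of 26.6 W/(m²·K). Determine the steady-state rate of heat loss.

Q ≈ 156 W

Each spherical layer contributes R = (1/r_i − 1/r_o)/(4πk):
R_cast iron shell = (1/0.31 − 1/0.3173)/(4π×58.6) = 1.008×10^-4 K/W
R_vermiculite fill = (1/0.3173 − 1/0.4173)/(4π×0.0703) = 0.8549 K/W
R_outer film = 1/(h·4πr_o²) = 1/(26.6×4π×0.4173²) = 0.01718 K/W
R_total = 0.8722 K/W
Q = ΔT/R_total = 136/0.8722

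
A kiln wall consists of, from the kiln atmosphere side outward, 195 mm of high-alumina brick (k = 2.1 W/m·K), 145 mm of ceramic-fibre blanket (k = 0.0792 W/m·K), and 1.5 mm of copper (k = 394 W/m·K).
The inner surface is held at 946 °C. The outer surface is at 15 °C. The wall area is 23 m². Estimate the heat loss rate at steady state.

Using the resistance-network approach (series):
R_high-alumina brick = L/(kA) = 0.195/(2.1×23) = 0.004037 K/W
R_ceramic-fibre blanket = L/(kA) = 0.145/(0.0792×23) = 0.0796 K/W
R_copper = L/(kA) = 0.0015/(394×23) = 1.655×10^-7 K/W
R_total = 0.08364 K/W
Q = ΔT / R_total = 931 / 0.08364

Q ≈ 11100 W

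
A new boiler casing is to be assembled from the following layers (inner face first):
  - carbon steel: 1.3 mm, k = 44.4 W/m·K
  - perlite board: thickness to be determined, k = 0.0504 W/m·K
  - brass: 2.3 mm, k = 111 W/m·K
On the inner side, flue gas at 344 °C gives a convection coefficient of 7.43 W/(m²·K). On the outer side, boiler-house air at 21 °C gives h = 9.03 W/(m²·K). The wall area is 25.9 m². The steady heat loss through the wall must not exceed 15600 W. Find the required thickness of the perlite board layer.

Using the resistance-network approach (series):
R_inner film = 1/(h_i·A) = 1/(7.43×25.9) = 0.005197 K/W
R_carbon steel = L/(kA) = 0.0013/(44.4×25.9) = 1.13×10^-6 K/W
R_brass = L/(kA) = 0.0023/(111×25.9) = 8×10^-7 K/W
R_outer film = 1/(h_o·A) = 1/(9.03×25.9) = 0.004276 K/W
Sum of the known resistances R_other = 0.009474 K/W
Required total resistance R_tot = ΔT/Q_allow = 323/15600 = 0.02071 K/W
R_perlite board = R_tot − R_other = 0.01123 K/W
L = R·k·A = 0.01123×0.0504×25.9

L ≈ 14.7 mm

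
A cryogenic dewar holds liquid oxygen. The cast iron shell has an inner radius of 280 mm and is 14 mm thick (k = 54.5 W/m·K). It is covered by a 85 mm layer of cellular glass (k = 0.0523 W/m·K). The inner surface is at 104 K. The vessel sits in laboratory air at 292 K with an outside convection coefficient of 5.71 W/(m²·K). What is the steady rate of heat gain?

Spherical conduction: R = (1/r_in − 1/r_out)/(4πk) per layer; series-sum.
R_cast iron shell = (1/0.28 − 1/0.294)/(4π×54.5) = 2.483×10^-4 K/W
R_cellular glass = (1/0.294 − 1/0.379)/(4π×0.0523) = 1.161 K/W
R_outer film = 1/(h·4πr_o²) = 1/(5.71×4π×0.379²) = 0.09702 K/W
R_total = 1.258 K/W
Q = ΔT/R_total = 188/1.258

Q ≈ 149 W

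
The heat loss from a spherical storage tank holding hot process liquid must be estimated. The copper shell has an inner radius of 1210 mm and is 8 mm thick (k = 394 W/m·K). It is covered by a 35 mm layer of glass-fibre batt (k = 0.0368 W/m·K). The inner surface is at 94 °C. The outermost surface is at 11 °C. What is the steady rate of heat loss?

Each spherical layer contributes R = (1/r_i − 1/r_o)/(4πk):
R_copper shell = (1/1.21 − 1/1.218)/(4π×394) = 1.096×10^-6 K/W
R_glass-fibre batt = (1/1.218 − 1/1.253)/(4π×0.0368) = 0.04959 K/W
R_total = 0.04959 K/W
Q = ΔT/R_total = 83/0.04959

Q ≈ 1670 W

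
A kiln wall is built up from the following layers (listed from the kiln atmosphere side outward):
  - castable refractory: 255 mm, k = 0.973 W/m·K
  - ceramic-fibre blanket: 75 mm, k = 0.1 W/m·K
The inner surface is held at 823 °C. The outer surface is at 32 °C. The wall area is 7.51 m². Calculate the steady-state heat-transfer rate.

Q ≈ 5870 W

Model the wall as resistances in series:
R_castable refractory = L/(kA) = 0.255/(0.973×7.51) = 0.0349 K/W
R_ceramic-fibre blanket = L/(kA) = 0.075/(0.1×7.51) = 0.09987 K/W
R_total = 0.1348 K/W
Q = ΔT / R_total = 791 / 0.1348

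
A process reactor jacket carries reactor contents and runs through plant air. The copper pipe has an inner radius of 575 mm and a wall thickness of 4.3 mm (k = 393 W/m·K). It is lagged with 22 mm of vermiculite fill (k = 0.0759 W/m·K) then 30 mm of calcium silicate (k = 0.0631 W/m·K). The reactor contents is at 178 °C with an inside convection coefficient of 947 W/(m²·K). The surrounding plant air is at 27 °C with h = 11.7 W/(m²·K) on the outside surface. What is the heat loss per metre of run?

For a radial system each layer contributes R = ln(r_out/r_in)/(2πkL); films add R = 1/(hA).
R_inner film = 1/(h_i·2πr₁L) = 1/(947×2π×0.575×1) = 2.923×10^-4 K/W
R_copper pipe wall = ln(579.3/575)/(2π×393×1) = 3.017×10^-6 K/W
R_vermiculite fill = ln(601.3/579.3)/(2π×0.0759×1) = 0.07816 K/W
R_calcium silicate = ln(631.3/601.3)/(2π×0.0631×1) = 0.1228 K/W
R_outer film = 1/(h_o·2πr_oL) = 1/(11.7×2π×0.6313×1) = 0.02155 K/W
R_total = 0.2228 K/W
Q = ΔT/R_total = 151/0.2228

q′ ≈ 678 W/m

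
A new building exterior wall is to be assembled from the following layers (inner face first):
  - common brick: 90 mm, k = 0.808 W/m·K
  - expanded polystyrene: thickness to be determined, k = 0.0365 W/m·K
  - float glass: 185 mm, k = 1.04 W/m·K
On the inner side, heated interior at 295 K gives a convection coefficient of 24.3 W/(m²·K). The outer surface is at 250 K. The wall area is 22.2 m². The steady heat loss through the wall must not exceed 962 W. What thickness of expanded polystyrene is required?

L ≈ 25.8 mm

Treating each layer as a thermal resistance in series:
R_inner film = 1/(h_i·A) = 1/(24.3×22.2) = 0.001854 K/W
R_common brick = L/(kA) = 0.09/(0.808×22.2) = 0.005017 K/W
R_float glass = L/(kA) = 0.185/(1.04×22.2) = 0.008013 K/W
Sum of the known resistances R_other = 0.01488 K/W
Required total resistance R_tot = ΔT/Q_allow = 45/962 = 0.04678 K/W
R_expanded polystyrene = R_tot − R_other = 0.03189 K/W
L = R·k·A = 0.03189×0.0365×22.2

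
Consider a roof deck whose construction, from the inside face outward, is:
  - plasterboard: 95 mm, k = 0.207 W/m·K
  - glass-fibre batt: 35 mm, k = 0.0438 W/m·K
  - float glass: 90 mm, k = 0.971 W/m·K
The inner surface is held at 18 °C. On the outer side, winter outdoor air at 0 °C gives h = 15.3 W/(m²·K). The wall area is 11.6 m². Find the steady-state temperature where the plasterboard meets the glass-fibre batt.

T ≈ 12.2 °C

Treating each layer as a thermal resistance in series:
R_plasterboard = L/(kA) = 0.095/(0.207×11.6) = 0.03956 K/W
R_glass-fibre batt = L/(kA) = 0.035/(0.0438×11.6) = 0.06889 K/W
R_float glass = L/(kA) = 0.09/(0.971×11.6) = 0.00799 K/W
R_outer film = 1/(h_o·A) = 1/(15.3×11.6) = 0.005634 K/W
R_total = 0.1221 K/W;  Q = ΔT/R_total = 18/0.1221 = 147.5 W
T_interface = T_inner − Q·ΣR(inner→interface) = 18 − 147×0.03956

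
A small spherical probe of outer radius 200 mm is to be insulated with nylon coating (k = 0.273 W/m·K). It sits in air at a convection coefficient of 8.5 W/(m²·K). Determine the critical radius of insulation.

For a sphere r_cr = 2k/h = 2×0.273/8.5
r_cr = 64.2 mm; since the bare radius (200 mm) is above r_cr, any added insulation will reduce heat loss.

r_cr ≈ 64.2 mm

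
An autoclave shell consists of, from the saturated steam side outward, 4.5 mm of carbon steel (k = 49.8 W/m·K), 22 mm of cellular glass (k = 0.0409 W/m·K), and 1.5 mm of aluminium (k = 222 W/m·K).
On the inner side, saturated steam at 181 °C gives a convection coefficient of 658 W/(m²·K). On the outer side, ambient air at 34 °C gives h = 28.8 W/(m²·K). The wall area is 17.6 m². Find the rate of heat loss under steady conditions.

Series thermal resistances:
R_inner film = 1/(h_i·A) = 1/(658×17.6) = 8.635×10^-5 K/W
R_carbon steel = L/(kA) = 0.0045/(49.8×17.6) = 5.134×10^-6 K/W
R_cellular glass = L/(kA) = 0.022/(0.0409×17.6) = 0.03056 K/W
R_aluminium = L/(kA) = 0.0015/(222×17.6) = 3.839×10^-7 K/W
R_outer film = 1/(h_o·A) = 1/(28.8×17.6) = 0.001973 K/W
R_total = 0.03263 K/W
Q = ΔT / R_total = 147 / 0.03263

Q ≈ 4510 W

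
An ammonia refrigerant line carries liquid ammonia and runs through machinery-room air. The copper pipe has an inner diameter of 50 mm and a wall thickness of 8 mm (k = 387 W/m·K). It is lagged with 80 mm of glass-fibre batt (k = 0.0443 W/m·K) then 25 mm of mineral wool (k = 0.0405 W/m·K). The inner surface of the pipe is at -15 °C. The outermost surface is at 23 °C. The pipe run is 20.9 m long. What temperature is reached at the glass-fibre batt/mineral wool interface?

Cylindrical conduction, so R = ln(r₂/r₁)/(2πkL) per layer, in series:
R_copper pipe wall = ln(33/25)/(2π×387×20.9) = 5.463×10^-6 K/W
R_glass-fibre batt = ln(113/33)/(2π×0.0443×20.9) = 0.2116 K/W
R_mineral wool = ln(138/113)/(2π×0.0405×20.9) = 0.03758 K/W
R_total = 0.2492 K/W
Q = ΔT/R_total = 38/0.2492
Q = 153 W
T_interface = T_inner + Q·ΣR(inner→interface) = -15 + 153×0.2116

T ≈ 17.3 °C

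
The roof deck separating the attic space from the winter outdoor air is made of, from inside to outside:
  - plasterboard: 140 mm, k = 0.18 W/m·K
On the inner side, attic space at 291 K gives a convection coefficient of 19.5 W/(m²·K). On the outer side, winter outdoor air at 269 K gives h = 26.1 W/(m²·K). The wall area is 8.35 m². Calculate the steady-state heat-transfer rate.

Thermal resistances in series:
R_inner film = 1/(h_i·A) = 1/(19.5×8.35) = 0.006142 K/W
R_plasterboard = L/(kA) = 0.14/(0.18×8.35) = 0.09315 K/W
R_outer film = 1/(h_o·A) = 1/(26.1×8.35) = 0.004589 K/W
R_total = 0.1039 K/W
Q = ΔT / R_total = 22 / 0.1039

Q ≈ 212 W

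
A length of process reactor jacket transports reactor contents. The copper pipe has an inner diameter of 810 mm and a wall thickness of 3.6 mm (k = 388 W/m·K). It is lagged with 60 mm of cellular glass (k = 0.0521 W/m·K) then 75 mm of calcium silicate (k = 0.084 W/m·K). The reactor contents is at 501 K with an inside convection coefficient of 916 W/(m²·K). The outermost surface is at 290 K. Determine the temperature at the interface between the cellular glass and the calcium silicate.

For a radial system each layer contributes R = ln(r_out/r_in)/(2πkL); films add R = 1/(hA).
R_inner film = 1/(h_i·2πr₁L) = 1/(916×2π×0.405×1) = 4.29×10^-4 K/W
R_copper pipe wall = ln(408.6/405)/(2π×388×1) = 3.63×10^-6 K/W
R_cellular glass = ln(468.6/408.6)/(2π×0.0521×1) = 0.4185 K/W
R_calcium silicate = ln(543.6/468.6)/(2π×0.084×1) = 0.2813 K/W
R_total = 0.7003 K/W
Q = ΔT/R_total = 211/0.7003
Q = 301 W/m
T_interface = T_inner − Q·ΣR(inner→interface) = 501 − 301×0.419

T ≈ 375 K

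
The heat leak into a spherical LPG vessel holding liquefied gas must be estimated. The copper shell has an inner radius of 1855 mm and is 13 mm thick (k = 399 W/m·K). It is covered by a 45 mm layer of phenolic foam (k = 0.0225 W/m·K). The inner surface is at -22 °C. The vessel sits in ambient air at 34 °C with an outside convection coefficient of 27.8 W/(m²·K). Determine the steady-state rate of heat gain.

Radial (spherical) resistances in series:
R_copper shell = (1/1.855 − 1/1.868)/(4π×399) = 7.482×10^-7 K/W
R_phenolic foam = (1/1.868 − 1/1.913)/(4π×0.0225) = 0.04454 K/W
R_outer film = 1/(h·4πr_o²) = 1/(27.8×4π×1.913²) = 7.822×10^-4 K/W
R_total = 0.04532 K/W
Q = ΔT/R_total = 56/0.04532

Q ≈ 1240 W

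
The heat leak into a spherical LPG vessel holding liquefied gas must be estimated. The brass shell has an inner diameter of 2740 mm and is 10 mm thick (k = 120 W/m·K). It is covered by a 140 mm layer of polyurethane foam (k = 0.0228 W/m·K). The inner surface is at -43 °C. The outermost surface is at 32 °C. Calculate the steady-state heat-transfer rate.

Q ≈ 322 W

Spherical conduction: R = (1/r_in − 1/r_out)/(4πk) per layer; series-sum.
R_brass shell = (1/1.37 − 1/1.38)/(4π×120) = 3.508×10^-6 K/W
R_polyurethane foam = (1/1.38 − 1/1.52)/(4π×0.0228) = 0.2329 K/W
R_total = 0.233 K/W
Q = ΔT/R_total = 75/0.233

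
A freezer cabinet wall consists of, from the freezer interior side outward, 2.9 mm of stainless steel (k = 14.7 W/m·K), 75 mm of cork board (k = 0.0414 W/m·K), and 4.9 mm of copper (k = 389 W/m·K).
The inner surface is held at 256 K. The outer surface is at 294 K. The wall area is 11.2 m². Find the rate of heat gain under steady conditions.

Model the wall as resistances in series:
R_stainless steel = L/(kA) = 0.0029/(14.7×11.2) = 1.761×10^-5 K/W
R_cork board = L/(kA) = 0.075/(0.0414×11.2) = 0.1617 K/W
R_copper = L/(kA) = 0.0049/(389×11.2) = 1.125×10^-6 K/W
R_total = 0.1618 K/W
Q = ΔT / R_total = 38 / 0.1618

Q ≈ 235 W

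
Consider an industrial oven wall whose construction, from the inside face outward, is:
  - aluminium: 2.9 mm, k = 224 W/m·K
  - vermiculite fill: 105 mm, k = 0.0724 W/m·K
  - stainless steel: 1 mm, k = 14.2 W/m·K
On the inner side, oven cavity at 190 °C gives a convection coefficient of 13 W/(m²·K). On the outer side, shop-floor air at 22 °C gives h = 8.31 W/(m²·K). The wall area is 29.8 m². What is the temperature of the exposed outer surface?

T ≈ 34.3 °C

Model the wall as resistances in series:
R_inner film = 1/(h_i·A) = 1/(13×29.8) = 0.002581 K/W
R_aluminium = L/(kA) = 0.0029/(224×29.8) = 4.344×10^-7 K/W
R_vermiculite fill = L/(kA) = 0.105/(0.0724×29.8) = 0.04867 K/W
R_stainless steel = L/(kA) = 0.001/(14.2×29.8) = 2.363×10^-6 K/W
R_outer film = 1/(h_o·A) = 1/(8.31×29.8) = 0.004038 K/W
R_total = 0.05529 K/W;  Q = ΔT/R_total = 168/0.05529 = 3039 W
T_interface = T_inner − Q·ΣR(inner→interface) = 190 − 3040×0.05125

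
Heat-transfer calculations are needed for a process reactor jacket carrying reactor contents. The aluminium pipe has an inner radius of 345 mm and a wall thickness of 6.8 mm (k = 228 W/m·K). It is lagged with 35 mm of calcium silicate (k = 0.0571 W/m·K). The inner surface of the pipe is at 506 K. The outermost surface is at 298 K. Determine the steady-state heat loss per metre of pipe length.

Cylindrical conduction, so R = ln(r₂/r₁)/(2πkL) per layer, in series:
R_aluminium pipe wall = ln(351.8/345)/(2π×228×1) = 1.362×10^-5 K/W
R_calcium silicate = ln(386.8/351.8)/(2π×0.0571×1) = 0.2644 K/W
R_total = 0.2644 K/W
Q = ΔT/R_total = 208/0.2644

q′ ≈ 787 W/m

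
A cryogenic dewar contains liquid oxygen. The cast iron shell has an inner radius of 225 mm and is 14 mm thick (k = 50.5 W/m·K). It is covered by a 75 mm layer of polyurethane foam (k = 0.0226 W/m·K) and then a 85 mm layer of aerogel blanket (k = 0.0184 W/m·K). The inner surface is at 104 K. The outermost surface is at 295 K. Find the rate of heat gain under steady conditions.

Each spherical layer contributes R = (1/r_i − 1/r_o)/(4πk):
R_cast iron shell = (1/0.225 − 1/0.239)/(4π×50.5) = 4.102×10^-4 K/W
R_polyurethane foam = (1/0.239 − 1/0.314)/(4π×0.0226) = 3.519 K/W
R_aerogel blanket = (1/0.314 − 1/0.399)/(4π×0.0184) = 2.934 K/W
R_total = 6.454 K/W
Q = ΔT/R_total = 191/6.454

Q ≈ 29.6 W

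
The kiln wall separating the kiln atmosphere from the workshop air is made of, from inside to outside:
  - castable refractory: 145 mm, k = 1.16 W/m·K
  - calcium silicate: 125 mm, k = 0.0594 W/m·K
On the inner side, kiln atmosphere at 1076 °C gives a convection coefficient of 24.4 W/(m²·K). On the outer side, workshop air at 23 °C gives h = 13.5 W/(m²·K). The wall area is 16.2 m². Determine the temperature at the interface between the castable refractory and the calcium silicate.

T ≈ 1000 °C

Series thermal resistances:
R_inner film = 1/(h_i·A) = 1/(24.4×16.2) = 0.00253 K/W
R_castable refractory = L/(kA) = 0.145/(1.16×16.2) = 0.007716 K/W
R_calcium silicate = L/(kA) = 0.125/(0.0594×16.2) = 0.1299 K/W
R_outer film = 1/(h_o·A) = 1/(13.5×16.2) = 0.004572 K/W
R_total = 0.1447 K/W;  Q = ΔT/R_total = 1053/0.1447 = 7276 W
T_interface = T_inner − Q·ΣR(inner→interface) = 1076 − 7280×0.01025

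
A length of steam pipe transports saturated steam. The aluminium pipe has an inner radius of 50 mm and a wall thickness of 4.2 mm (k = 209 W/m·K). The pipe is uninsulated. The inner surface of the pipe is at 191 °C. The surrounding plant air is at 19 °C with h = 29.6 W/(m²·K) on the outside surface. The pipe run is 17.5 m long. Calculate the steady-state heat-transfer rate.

Treating each annulus and film as a series resistance:
R_aluminium pipe wall = ln(54.2/50)/(2π×209×17.5) = 3.51×10^-6 K/W
R_outer film = 1/(h_o·2πr_oL) = 1/(29.6×2π×0.0542×17.5) = 0.005669 K/W
R_total = 0.005672 K/W
Q = ΔT/R_total = 172/0.005672

Q ≈ 30300 W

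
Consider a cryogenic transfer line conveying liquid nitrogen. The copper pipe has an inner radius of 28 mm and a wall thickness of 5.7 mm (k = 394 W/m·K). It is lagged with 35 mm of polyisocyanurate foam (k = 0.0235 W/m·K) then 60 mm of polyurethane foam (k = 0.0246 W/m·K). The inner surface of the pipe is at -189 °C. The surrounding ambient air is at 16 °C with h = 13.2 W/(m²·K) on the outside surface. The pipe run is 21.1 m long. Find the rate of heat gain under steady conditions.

Cylindrical conduction, so R = ln(r₂/r₁)/(2πkL) per layer, in series:
R_copper pipe wall = ln(33.7/28)/(2π×394×21.1) = 3.547×10^-6 K/W
R_polyisocyanurate foam = ln(68.7/33.7)/(2π×0.0235×21.1) = 0.2286 K/W
R_polyurethane foam = ln(128.7/68.7)/(2π×0.0246×21.1) = 0.1925 K/W
R_outer film = 1/(h_o·2πr_oL) = 1/(13.2×2π×0.1287×21.1) = 0.00444 K/W
R_total = 0.4255 K/W
Q = ΔT/R_total = 205/0.4255

Q ≈ 482 W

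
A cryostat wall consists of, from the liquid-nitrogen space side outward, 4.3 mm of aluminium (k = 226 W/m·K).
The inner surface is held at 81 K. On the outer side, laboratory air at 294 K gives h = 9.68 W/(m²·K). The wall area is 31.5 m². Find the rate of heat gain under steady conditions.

Q ≈ 64900 W

Treating each layer as a thermal resistance in series:
R_aluminium = L/(kA) = 0.0043/(226×31.5) = 6.04×10^-7 K/W
R_outer film = 1/(h_o·A) = 1/(9.68×31.5) = 0.00328 K/W
R_total = 0.00328 K/W
Q = ΔT / R_total = 213 / 0.00328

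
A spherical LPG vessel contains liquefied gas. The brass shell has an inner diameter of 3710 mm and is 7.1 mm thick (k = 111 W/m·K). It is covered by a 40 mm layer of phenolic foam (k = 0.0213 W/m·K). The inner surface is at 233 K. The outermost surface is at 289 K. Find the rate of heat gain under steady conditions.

Q ≈ 1330 W

Spherical conduction: R = (1/r_in − 1/r_out)/(4πk) per layer; series-sum.
R_brass shell = (1/1.855 − 1/1.8621)/(4π×111) = 1.474×10^-6 K/W
R_phenolic foam = (1/1.8621 − 1/1.9021)/(4π×0.0213) = 0.04219 K/W
R_total = 0.04219 K/W
Q = ΔT/R_total = 56/0.04219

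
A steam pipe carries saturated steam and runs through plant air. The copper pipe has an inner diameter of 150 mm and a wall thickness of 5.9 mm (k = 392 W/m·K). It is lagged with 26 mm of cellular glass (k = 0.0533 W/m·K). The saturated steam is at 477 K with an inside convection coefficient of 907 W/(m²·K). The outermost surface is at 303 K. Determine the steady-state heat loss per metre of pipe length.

q′ ≈ 209 W/m

Cylindrical conduction, so R = ln(r₂/r₁)/(2πkL) per layer, in series:
R_inner film = 1/(h_i·2πr₁L) = 1/(907×2π×0.075×1) = 0.00234 K/W
R_copper pipe wall = ln(80.9/75)/(2π×392×1) = 3.075×10^-5 K/W
R_cellular glass = ln(106.9/80.9)/(2π×0.0533×1) = 0.8321 K/W
R_total = 0.8345 K/W
Q = ΔT/R_total = 174/0.8345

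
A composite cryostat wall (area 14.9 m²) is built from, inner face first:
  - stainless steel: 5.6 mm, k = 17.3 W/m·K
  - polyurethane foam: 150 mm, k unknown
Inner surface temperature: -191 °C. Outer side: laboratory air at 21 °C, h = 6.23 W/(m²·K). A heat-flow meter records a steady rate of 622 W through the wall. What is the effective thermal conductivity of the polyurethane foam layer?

k ≈ 0.0305 W/(m·K)

Series thermal resistances:
R_stainless steel = L/(kA) = 0.0056/(17.3×14.9) = 2.172×10^-5 K/W
R_outer film = 1/(h_o·A) = 1/(6.23×14.9) = 0.01077 K/W
Sum of known resistances R_other = 0.01079 K/W
Total R = ΔT/Q = 212/622 = 0.3408 K/W
R_polyurethane foam = R_total − R_other = 0.33 K/W
k = L/(R·A) = 0.15/(0.33×14.9)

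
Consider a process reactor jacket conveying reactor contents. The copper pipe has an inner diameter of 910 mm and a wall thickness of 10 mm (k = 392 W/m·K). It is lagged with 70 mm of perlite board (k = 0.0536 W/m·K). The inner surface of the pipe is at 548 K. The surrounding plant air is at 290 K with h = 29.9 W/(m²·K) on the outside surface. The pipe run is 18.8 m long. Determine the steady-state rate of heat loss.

For a radial system each layer contributes R = ln(r_out/r_in)/(2πkL); films add R = 1/(hA).
R_copper pipe wall = ln(465/455)/(2π×392×18.8) = 4.695×10^-7 K/W
R_perlite board = ln(535/465)/(2π×0.0536×18.8) = 0.02215 K/W
R_outer film = 1/(h_o·2πr_oL) = 1/(29.9×2π×0.535×18.8) = 5.292×10^-4 K/W
R_total = 0.02268 K/W
Q = ΔT/R_total = 258/0.02268

Q ≈ 11400 W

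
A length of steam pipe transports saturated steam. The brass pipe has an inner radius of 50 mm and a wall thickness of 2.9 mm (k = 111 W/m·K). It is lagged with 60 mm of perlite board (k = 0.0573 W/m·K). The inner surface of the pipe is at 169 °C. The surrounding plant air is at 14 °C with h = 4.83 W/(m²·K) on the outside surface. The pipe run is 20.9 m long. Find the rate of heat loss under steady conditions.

Q ≈ 1350 W

Radial resistances (cylindrical: R_cond = ln(r_o/r_i)/(2πkL), R_conv = 1/(h·2πrL)):
R_brass pipe wall = ln(52.9/50)/(2π×111×20.9) = 3.868×10^-6 K/W
R_perlite board = ln(112.9/52.9)/(2π×0.0573×20.9) = 0.1008 K/W
R_outer film = 1/(h_o·2πr_oL) = 1/(4.83×2π×0.1129×20.9) = 0.01396 K/W
R_total = 0.1147 K/W
Q = ΔT/R_total = 155/0.1147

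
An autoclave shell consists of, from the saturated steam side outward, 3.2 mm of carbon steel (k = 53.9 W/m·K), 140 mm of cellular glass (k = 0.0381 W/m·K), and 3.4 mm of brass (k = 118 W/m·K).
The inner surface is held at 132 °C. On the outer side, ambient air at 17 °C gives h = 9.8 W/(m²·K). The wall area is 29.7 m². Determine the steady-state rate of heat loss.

Thermal resistances in series:
R_carbon steel = L/(kA) = 0.0032/(53.9×29.7) = 1.999×10^-6 K/W
R_cellular glass = L/(kA) = 0.14/(0.0381×29.7) = 0.1237 K/W
R_brass = L/(kA) = 0.0034/(118×29.7) = 9.702×10^-7 K/W
R_outer film = 1/(h_o·A) = 1/(9.8×29.7) = 0.003436 K/W
R_total = 0.1272 K/W
Q = ΔT / R_total = 115 / 0.1272

Q ≈ 904 W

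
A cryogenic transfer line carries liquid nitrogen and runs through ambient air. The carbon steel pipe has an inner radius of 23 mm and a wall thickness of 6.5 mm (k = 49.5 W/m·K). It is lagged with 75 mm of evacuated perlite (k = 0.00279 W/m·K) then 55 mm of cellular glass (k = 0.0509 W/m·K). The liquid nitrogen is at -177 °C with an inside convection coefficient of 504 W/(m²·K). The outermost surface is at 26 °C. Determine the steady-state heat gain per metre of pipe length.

q′ ≈ 2.76 W/m

For a radial system each layer contributes R = ln(r_out/r_in)/(2πkL); films add R = 1/(hA).
R_inner film = 1/(h_i·2πr₁L) = 1/(504×2π×0.023×1) = 0.01373 K/W
R_carbon steel pipe wall = ln(29.5/23)/(2π×49.5×1) = 8.003×10^-4 K/W
R_evacuated perlite = ln(104.5/29.5)/(2π×0.00279×1) = 72.15 K/W
R_cellular glass = ln(159.5/104.5)/(2π×0.0509×1) = 1.322 K/W
R_total = 73.49 K/W
Q = ΔT/R_total = 203/73.49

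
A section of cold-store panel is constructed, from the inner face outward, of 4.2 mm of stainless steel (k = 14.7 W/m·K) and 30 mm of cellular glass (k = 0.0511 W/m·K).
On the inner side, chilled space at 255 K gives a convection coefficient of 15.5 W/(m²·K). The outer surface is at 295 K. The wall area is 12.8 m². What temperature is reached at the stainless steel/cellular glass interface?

T ≈ 259 K

Treating each layer as a thermal resistance in series:
R_inner film = 1/(h_i·A) = 1/(15.5×12.8) = 0.00504 K/W
R_stainless steel = L/(kA) = 0.0042/(14.7×12.8) = 2.232×10^-5 K/W
R_cellular glass = L/(kA) = 0.03/(0.0511×12.8) = 0.04587 K/W
R_total = 0.05093 K/W;  Q = ΔT/R_total = 40/0.05093 = 785.4 W
T_interface = T_inner + Q·ΣR(inner→interface) = 255 + 785×0.005063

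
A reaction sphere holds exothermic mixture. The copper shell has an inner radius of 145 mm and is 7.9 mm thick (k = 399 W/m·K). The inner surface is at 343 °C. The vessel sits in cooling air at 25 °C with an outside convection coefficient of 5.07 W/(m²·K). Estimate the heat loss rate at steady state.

Q ≈ 474 W

Spherical conduction: R = (1/r_in − 1/r_out)/(4πk) per layer; series-sum.
R_copper shell = (1/0.145 − 1/0.1529)/(4π×399) = 7.107×10^-5 K/W
R_outer film = 1/(h·4πr_o²) = 1/(5.07×4π×0.1529²) = 0.6714 K/W
R_total = 0.6714 K/W
Q = ΔT/R_total = 318/0.6714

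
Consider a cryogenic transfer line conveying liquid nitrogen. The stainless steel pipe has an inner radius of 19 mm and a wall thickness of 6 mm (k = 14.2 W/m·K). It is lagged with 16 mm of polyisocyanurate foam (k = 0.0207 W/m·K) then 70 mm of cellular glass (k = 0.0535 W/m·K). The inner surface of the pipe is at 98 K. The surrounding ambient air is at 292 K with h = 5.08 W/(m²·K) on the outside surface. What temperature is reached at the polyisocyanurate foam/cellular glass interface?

Radial resistances (cylindrical: R_cond = ln(r_o/r_i)/(2πkL), R_conv = 1/(h·2πrL)):
R_stainless steel pipe wall = ln(25/19)/(2π×14.2×1) = 0.003076 K/W
R_polyisocyanurate foam = ln(41/25)/(2π×0.0207×1) = 3.804 K/W
R_cellular glass = ln(111/41)/(2π×0.0535×1) = 2.963 K/W
R_outer film = 1/(h_o·2πr_oL) = 1/(5.08×2π×0.111×1) = 0.2822 K/W
R_total = 7.052 K/W
Q = ΔT/R_total = 194/7.052
Q = 27.5 W/m
T_interface = T_inner + Q·ΣR(inner→interface) = 98 + 27.5×3.807

T ≈ 203 K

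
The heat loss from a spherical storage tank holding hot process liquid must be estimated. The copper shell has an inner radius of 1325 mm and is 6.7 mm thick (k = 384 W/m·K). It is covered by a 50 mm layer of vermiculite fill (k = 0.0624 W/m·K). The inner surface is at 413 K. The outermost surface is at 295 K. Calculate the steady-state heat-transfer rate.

Spherical conduction: R = (1/r_in − 1/r_out)/(4πk) per layer; series-sum.
R_copper shell = (1/1.325 − 1/1.3317)/(4π×384) = 7.869×10^-7 K/W
R_vermiculite fill = (1/1.3317 − 1/1.3817)/(4π×0.0624) = 0.03465 K/W
R_total = 0.03465 K/W
Q = ΔT/R_total = 118/0.03465

Q ≈ 3400 W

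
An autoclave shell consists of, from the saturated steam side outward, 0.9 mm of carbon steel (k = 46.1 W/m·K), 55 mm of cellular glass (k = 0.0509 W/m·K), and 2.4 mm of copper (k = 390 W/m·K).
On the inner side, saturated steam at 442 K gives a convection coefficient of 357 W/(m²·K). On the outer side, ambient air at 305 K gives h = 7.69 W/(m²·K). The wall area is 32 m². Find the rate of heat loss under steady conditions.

Q ≈ 3610 W

Model the wall as resistances in series:
R_inner film = 1/(h_i·A) = 1/(357×32) = 8.754×10^-5 K/W
R_carbon steel = L/(kA) = 0.0009/(46.1×32) = 6.101×10^-7 K/W
R_cellular glass = L/(kA) = 0.055/(0.0509×32) = 0.03377 K/W
R_copper = L/(kA) = 0.0024/(390×32) = 1.923×10^-7 K/W
R_outer film = 1/(h_o·A) = 1/(7.69×32) = 0.004064 K/W
R_total = 0.03792 K/W
Q = ΔT / R_total = 137 / 0.03792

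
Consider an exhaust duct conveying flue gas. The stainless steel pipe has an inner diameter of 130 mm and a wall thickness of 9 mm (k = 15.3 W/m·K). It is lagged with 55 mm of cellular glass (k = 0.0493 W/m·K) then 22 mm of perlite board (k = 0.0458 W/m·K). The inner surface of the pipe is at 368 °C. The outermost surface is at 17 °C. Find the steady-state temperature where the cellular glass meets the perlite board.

Per-layer cylindrical resistances, series-summed:
R_stainless steel pipe wall = ln(74/65)/(2π×15.3×1) = 0.001349 K/W
R_cellular glass = ln(129/74)/(2π×0.0493×1) = 1.794 K/W
R_perlite board = ln(151/129)/(2π×0.0458×1) = 0.5472 K/W
R_total = 2.343 K/W
Q = ΔT/R_total = 351/2.343
Q = 150 W/m
T_interface = T_inner − Q·ΣR(inner→interface) = 368 − 150×1.795

T ≈ 99 °C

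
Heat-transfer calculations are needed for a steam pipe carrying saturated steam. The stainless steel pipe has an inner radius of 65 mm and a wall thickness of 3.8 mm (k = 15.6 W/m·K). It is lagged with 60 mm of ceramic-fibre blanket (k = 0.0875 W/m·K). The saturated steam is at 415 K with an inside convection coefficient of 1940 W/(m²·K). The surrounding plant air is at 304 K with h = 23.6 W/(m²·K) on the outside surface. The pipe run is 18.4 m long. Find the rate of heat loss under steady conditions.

Q ≈ 1710 W

Treating each annulus and film as a series resistance:
R_inner film = 1/(h_i·2πr₁L) = 1/(1940×2π×0.065×18.4) = 6.859×10^-5 K/W
R_stainless steel pipe wall = ln(68.8/65)/(2π×15.6×18.4) = 3.15×10^-5 K/W
R_ceramic-fibre blanket = ln(128.8/68.8)/(2π×0.0875×18.4) = 0.06199 K/W
R_outer film = 1/(h_o·2πr_oL) = 1/(23.6×2π×0.1288×18.4) = 0.002846 K/W
R_total = 0.06493 K/W
Q = ΔT/R_total = 111/0.06493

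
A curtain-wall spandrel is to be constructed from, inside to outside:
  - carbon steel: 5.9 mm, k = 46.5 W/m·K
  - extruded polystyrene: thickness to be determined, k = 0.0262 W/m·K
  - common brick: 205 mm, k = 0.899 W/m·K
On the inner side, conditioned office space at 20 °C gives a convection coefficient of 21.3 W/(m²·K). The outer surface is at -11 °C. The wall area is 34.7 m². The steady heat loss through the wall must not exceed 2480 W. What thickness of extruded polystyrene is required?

Thermal resistances in series:
R_inner film = 1/(h_i·A) = 1/(21.3×34.7) = 0.001353 K/W
R_carbon steel = L/(kA) = 0.0059/(46.5×34.7) = 3.657×10^-6 K/W
R_common brick = L/(kA) = 0.205/(0.899×34.7) = 0.006572 K/W
Sum of the known resistances R_other = 0.007928 K/W
Required total resistance R_tot = ΔT/Q_allow = 31/2480 = 0.0125 K/W
R_extruded polystyrene = R_tot − R_other = 0.004572 K/W
L = R·k·A = 0.004572×0.0262×34.7

L ≈ 4.16 mm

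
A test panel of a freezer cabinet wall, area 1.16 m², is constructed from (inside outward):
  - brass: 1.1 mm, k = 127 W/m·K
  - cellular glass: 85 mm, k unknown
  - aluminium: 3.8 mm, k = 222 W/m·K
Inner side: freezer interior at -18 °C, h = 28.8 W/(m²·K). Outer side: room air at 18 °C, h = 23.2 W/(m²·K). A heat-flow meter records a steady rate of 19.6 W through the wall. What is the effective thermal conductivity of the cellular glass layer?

Series thermal resistances:
R_inner film = 1/(h_i·A) = 1/(28.8×1.16) = 0.02993 K/W
R_brass = L/(kA) = 0.0011/(127×1.16) = 7.467×10^-6 K/W
R_aluminium = L/(kA) = 0.0038/(222×1.16) = 1.476×10^-5 K/W
R_outer film = 1/(h_o·A) = 1/(23.2×1.16) = 0.03716 K/W
Sum of known resistances R_other = 0.06711 K/W
Total R = ΔT/Q = 36/19.6 = 1.837 K/W
R_cellular glass = R_total − R_other = 1.77 K/W
k = L/(R·A) = 0.085/(1.77×1.16)

k ≈ 0.0414 W/(m·K)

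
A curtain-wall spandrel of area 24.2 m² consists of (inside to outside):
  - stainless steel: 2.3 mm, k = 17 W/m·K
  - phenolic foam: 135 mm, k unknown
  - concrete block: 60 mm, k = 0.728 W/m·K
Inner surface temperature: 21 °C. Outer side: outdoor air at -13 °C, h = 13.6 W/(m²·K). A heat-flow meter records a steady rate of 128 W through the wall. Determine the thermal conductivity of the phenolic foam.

k ≈ 0.0215 W/(m·K)

Series thermal resistances:
R_stainless steel = L/(kA) = 0.0023/(17×24.2) = 5.591×10^-6 K/W
R_concrete block = L/(kA) = 0.06/(0.728×24.2) = 0.003406 K/W
R_outer film = 1/(h_o·A) = 1/(13.6×24.2) = 0.003038 K/W
Sum of known resistances R_other = 0.00645 K/W
Total R = ΔT/Q = 34/128 = 0.2656 K/W
R_phenolic foam = R_total − R_other = 0.2592 K/W
k = L/(R·A) = 0.135/(0.2592×24.2)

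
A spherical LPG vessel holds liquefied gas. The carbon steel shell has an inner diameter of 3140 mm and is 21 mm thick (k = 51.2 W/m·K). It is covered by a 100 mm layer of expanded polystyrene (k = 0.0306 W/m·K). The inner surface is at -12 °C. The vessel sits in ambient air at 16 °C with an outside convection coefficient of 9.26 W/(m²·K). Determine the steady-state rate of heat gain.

Each spherical layer contributes R = (1/r_i − 1/r_o)/(4πk):
R_carbon steel shell = (1/1.57 − 1/1.591)/(4π×51.2) = 1.307×10^-5 K/W
R_expanded polystyrene = (1/1.591 − 1/1.691)/(4π×0.0306) = 0.09666 K/W
R_outer film = 1/(h·4πr_o²) = 1/(9.26×4π×1.691²) = 0.003005 K/W
R_total = 0.09968 K/W
Q = ΔT/R_total = 28/0.09968

Q ≈ 281 W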